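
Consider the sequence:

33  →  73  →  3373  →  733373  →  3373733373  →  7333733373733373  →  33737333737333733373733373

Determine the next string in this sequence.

From term 3 onward, concatenate the second-to-last term with the last: 33·73 = 3373, 73·3373 = 733373, …
So term 8 is 7333733373733373·33737333737333733373733373.

733373337373337333737333737333733373733373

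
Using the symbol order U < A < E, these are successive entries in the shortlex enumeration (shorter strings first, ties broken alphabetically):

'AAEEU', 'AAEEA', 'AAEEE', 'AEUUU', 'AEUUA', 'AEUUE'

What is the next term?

AEUAU

The successor of AEUUE increments the rightmost position that isn't already E and resets every position after it to U.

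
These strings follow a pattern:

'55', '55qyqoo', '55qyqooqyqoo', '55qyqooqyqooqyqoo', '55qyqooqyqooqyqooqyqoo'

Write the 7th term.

55qyqooqyqooqyqooqyqooqyqooqyqoo

Each term is the previous one with qyqoo appended.
From 55qyqooqyqooqyqooqyqoo, 2 further steps: 55qyqooqyqooqyqooqyqoo → 55qyqooqyqooqyqooqyqooqyqoo → (answer).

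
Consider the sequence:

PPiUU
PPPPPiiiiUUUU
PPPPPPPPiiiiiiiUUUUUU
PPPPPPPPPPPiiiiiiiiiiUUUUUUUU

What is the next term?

PPPPPPPPPPPPPPiiiiiiiiiiiiiUUUUUUUUUU

The n-th term is 3n-1 P's then 3n-2 i's then 2n U's (n = 1, 2, …).
For the next term, n = 5, so the run lengths are 14, 13, 10.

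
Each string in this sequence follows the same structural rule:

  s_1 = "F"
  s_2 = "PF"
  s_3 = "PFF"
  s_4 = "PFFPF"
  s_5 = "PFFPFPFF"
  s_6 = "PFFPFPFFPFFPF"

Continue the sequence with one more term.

PFFPFPFFPFFPFPFFPFPFF

This is a Fibonacci-style word recurrence s(k) = s(k−1)·s(k−2): e.g. PF·F = PFF.
Continuing: PFFPFPFFPFFPF · PFFPFPFF gives term 7.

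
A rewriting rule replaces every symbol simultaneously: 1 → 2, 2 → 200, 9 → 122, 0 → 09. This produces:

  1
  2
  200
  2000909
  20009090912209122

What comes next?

20009090912209122091222200200091222200200

Applying the rule to each of the 17 symbols of 20009090912209122 gives the pieces 200 09 09 09 122 09 122 09 122 2 200 200 09 122 2 200 200, which concatenate to the answer.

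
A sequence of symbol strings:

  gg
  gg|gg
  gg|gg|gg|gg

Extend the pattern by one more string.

s(k+1) = s(k)·|·s(k) — each term doubles the last with '|' between the halves.
Doubling gg|gg|gg|gg with '|' between the halves:

gg|gg|gg|gg|gg|gg|gg|gg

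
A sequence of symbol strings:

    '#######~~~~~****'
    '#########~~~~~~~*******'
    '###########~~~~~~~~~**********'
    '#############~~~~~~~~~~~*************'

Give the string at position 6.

Term n consists of 2n+3 #'s, followed by 2n+1 ~'s, followed by 3n-2 *'s, where the shown terms are n = 2, 3, 4, 5.
For term 6, n = 7, so the run lengths are 17, 15, 19.

#################~~~~~~~~~~~~~~~*******************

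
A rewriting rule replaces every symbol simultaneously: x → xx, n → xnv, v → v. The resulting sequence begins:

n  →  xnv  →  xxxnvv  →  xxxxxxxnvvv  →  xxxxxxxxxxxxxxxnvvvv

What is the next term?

xxxxxxxxxxxxxxxxxxxxxxxxxxxxxxxnvvvvv

Replace each of the 20 characters of xxxxxxxxxxxxxxxnvvvv in place — xx xx xx xx xx xx xx xx xx xx xx xx xx xx xx xnv v v v v — and concatenate.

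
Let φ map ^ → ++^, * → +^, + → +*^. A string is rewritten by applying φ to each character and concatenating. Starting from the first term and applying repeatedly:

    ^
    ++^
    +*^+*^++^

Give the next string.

+*^+^++^+*^+^++^+*^+*^++^

Apply φ to +*^+*^++^ symbol by symbol: +→+*^, *→+^, ^→++^, +→+*^, *→+^, ^→++^, +→+*^, +→+*^, ^→++^; joined: +*^ +^ ++^ +*^ +^ ++^ +*^ +*^ ++^.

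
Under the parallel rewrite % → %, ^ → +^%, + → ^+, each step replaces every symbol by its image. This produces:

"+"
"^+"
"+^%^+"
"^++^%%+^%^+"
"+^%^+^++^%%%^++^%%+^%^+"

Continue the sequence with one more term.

^++^%%+^%^++^%^+^++^%%%%+^%^+^++^%%%^++^%%+^%^+

φ(+^%^+^++^%%%^++^%%+^%^+) expands symbol-by-symbol to ^+ +^% % +^% ^+ +^% ^+ ^+ +^% % % % +^% ^+ ^+ +^% % % ^+ +^% % +^% ^+; joining the 23 pieces gives the next term.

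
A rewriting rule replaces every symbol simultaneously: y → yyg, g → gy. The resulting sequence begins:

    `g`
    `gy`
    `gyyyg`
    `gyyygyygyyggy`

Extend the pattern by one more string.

Rewriting the 13 symbols of gyyygyygyyggy one by one yields gy yyg yyg yyg gy yyg yyg gy yyg yyg gy gy yyg; concatenated:

gyyygyygyyggyyygyyggyyygyyggygyyyg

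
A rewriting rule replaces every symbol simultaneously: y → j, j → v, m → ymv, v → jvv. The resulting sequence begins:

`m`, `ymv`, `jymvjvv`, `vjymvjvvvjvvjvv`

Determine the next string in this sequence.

Rewriting the 15 symbols of vjymvjvvvjvvjvv one by one yields jvv v j ymv jvv v jvv jvv jvv v jvv jvv v jvv jvv; concatenated:

jvvvjymvjvvvjvvjvvjvvvjvvjvvvjvvjvv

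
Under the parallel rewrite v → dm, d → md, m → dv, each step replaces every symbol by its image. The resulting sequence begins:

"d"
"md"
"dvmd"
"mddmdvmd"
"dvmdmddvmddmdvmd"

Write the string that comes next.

mddmdvmddvmdmddmdvmdmddvmddmdvmd

Replace each of the 16 characters of dvmdmddvmddmdvmd in place — md dm dv md dv md md dm dv md md dv md dm dv md — and concatenate.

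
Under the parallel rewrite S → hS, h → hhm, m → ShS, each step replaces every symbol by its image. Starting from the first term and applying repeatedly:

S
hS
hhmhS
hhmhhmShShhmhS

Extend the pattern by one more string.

Rewriting the 14 symbols of hhmhhmShShhmhS one by one yields hhm hhm ShS hhm hhm ShS hS hhm hS hhm hhm ShS hhm hS; concatenated:

hhmhhmShShhmhhmShShShhmhShhmhhmShShhmhS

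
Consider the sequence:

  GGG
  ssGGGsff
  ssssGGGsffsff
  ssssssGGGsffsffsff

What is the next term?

Every step adds ss to the front and sff to the end of the previous string.
One more step from ssssssGGGsffsffsff gives the answer.

ssssssssGGGsffsffsffsff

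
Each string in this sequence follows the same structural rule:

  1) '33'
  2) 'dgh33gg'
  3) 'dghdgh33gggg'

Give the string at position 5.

Each term wraps the previous one in dgh on the left and gg on the right.
From dghdgh33gggg, 2 further steps: dghdgh33gggg → dghdghdgh33gggggg → (answer).

dghdghdghdgh33gggggggg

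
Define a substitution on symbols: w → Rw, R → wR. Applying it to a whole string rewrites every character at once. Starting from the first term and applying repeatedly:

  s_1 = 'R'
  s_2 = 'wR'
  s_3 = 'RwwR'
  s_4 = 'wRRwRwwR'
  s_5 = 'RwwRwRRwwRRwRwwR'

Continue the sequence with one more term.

wRRwRwwRRwwRwRRwRwwRwRRwwRRwRwwR

Applying the rule to each of the 16 symbols of RwwRwRRwwRRwRwwR gives the pieces wR Rw Rw wR Rw wR wR Rw Rw wR wR Rw wR Rw Rw wR, which concatenate to the answer.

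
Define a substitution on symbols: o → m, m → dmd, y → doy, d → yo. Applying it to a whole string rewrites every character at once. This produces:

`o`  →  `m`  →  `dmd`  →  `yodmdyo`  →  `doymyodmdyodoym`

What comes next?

yomdoydmddoymyodmdyodoymyomdoydmd

φ(doymyodmdyodoym) expands symbol-by-symbol to yo m doy dmd doy m yo dmd yo doy m yo m doy dmd; joining the 15 pieces gives the next term.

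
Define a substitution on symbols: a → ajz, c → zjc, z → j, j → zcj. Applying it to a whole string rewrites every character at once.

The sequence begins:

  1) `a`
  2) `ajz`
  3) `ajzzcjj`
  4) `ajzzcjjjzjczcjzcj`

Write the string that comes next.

Rewriting the 17 symbols of ajzzcjjjzjczcjzcj one by one yields ajz zcj j j zjc zcj zcj zcj j zcj zjc j zjc zcj j zjc zcj; concatenated:

ajzzcjjjzjczcjzcjzcjjzcjzjcjzjczcjjzjczcj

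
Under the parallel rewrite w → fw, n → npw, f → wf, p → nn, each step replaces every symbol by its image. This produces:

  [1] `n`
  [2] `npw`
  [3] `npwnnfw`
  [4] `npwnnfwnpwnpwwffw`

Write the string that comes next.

npwnnfwnpwnpwwffwnpwnnfwnpwnnfwfwwfwffw

φ(npwnnfwnpwnpwwffw) expands symbol-by-symbol to npw nn fw npw npw wf fw npw nn fw npw nn fw fw wf wf fw; joining the 17 pieces gives the next term.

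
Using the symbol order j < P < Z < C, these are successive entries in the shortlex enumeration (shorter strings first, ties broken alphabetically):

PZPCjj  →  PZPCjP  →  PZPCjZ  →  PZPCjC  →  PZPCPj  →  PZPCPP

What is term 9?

Advancing 3 positions from PZPCPP through PZPCPP → PZPCPZ → PZPCPC reaches term 9.

PZPCZj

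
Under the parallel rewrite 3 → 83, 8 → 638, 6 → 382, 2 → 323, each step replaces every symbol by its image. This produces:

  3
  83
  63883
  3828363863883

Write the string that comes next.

8363832363883382836383828363863883

Replace each of the 13 characters of 3828363863883 in place — 83 638 323 638 83 382 83 638 382 83 638 638 83 — and concatenate.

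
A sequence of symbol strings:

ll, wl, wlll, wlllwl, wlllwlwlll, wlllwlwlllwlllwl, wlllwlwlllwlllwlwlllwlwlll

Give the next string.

From term 3 onward, concatenate the last term with the second-to-last: wl·ll = wlll, wlll·wl = wlllwl, …
So term 8 is wlllwlwlllwlllwlwlllwlwlll·wlllwlwlllwlllwl.

wlllwlwlllwlllwlwlllwlwlllwlllwlwlllwlllwl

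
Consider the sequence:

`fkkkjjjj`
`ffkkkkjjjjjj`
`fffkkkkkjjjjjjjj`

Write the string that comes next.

ffffkkkkkkjjjjjjjjjj

The n-th term is n-1 f's then n+1 k's then 2n j's, where the shown terms are n = 2, 3, 4.
Setting n = 5 gives 4, 6, 10 characters in each block.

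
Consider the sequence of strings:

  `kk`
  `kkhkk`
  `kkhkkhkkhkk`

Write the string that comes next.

s(k+1) = s(k)·h·s(k) — each term doubles the last with 'h' between the halves.
Doubling kkhkkhkkhkk with 'h' between the halves:

kkhkkhkkhkkhkkhkkhkkhkk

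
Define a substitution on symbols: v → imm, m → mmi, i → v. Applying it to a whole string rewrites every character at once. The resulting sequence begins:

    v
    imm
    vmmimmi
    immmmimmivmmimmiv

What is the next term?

vmmimmimmimmivmmimmivimmmmimmivmmimmivimm

Applying the rule to each of the 17 symbols of immmmimmivmmimmiv gives the pieces v mmi mmi mmi mmi v mmi mmi v imm mmi mmi v mmi mmi v imm, which concatenate to the answer.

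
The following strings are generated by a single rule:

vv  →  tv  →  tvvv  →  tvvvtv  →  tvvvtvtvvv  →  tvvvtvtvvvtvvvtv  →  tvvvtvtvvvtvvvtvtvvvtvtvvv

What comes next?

Each term (from the third on) is the previous term followed by the one before it: term 3 = tv·vv = tvvv.
Continuing: tvvvtvtvvvtvvvtvtvvvtvtvvv · tvvvtvtvvvtvvvtv gives term 8.

tvvvtvtvvvtvvvtvtvvvtvtvvvtvvvtvtvvvtvvvtv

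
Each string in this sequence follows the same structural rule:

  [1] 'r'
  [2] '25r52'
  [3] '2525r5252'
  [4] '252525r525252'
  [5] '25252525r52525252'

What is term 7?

Each term wraps the previous one in 25 on the left and 52 on the right.
From 25252525r52525252, 2 further steps: 25252525r52525252 → 2525252525r5252525252 → (answer).

252525252525r525252525252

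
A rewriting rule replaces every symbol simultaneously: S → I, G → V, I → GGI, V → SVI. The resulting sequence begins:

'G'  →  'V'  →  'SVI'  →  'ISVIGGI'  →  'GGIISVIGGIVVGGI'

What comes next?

φ(GGIISVIGGIVVGGI) expands symbol-by-symbol to V V GGI GGI I SVI GGI V V GGI SVI SVI V V GGI; joining the 15 pieces gives the next term.

VVGGIGGIISVIGGIVVGGISVISVIVVGGI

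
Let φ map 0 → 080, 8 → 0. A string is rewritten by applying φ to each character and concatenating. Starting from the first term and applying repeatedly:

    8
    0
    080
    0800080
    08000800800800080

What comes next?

Rewriting the 17 symbols of 08000800800800080 one by one yields 080 0 080 080 080 0 080 080 0 080 080 0 080 080 080 0 080; concatenated:

08000800800800080080008008000800800800080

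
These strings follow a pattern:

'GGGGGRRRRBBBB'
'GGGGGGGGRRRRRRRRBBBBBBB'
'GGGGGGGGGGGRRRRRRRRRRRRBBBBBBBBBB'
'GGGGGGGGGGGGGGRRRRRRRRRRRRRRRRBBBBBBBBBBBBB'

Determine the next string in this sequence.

GGGGGGGGGGGGGGGGGRRRRRRRRRRRRRRRRRRRRBBBBBBBBBBBBBBBB

Each string has the form G^{3n+2} R^{4n} B^{3n+1} (n = 1, 2, …).
For the next term, n = 5, so the run lengths are 17, 20, 16.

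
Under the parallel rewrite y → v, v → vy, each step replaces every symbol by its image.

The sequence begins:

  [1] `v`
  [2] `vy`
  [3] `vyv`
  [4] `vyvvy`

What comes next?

Apply φ to vyvvy symbol by symbol: v→vy, y→v, v→vy, v→vy, y→v; joined: vy v vy vy v.

vyvvyvyv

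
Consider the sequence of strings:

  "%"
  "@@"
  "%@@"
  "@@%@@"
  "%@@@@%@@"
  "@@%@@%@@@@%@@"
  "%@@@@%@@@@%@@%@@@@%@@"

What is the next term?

This is a Fibonacci-style word recurrence s(k) = s(k−2)·s(k−1): e.g. %·@@ = %@@.
The next term joins @@%@@%@@@@%@@ and %@@@@%@@@@%@@%@@@@%@@.

@@%@@%@@@@%@@%@@@@%@@@@%@@%@@@@%@@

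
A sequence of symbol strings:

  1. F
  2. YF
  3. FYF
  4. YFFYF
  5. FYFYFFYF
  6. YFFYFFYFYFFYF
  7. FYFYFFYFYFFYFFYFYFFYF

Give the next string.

YFFYFFYFYFFYFFYFYFFYFYFFYFFYFYFFYF

Each term (from the third on) is the two preceding terms concatenated in order: term 3 = F·YF = FYF.
So term 8 is YFFYFFYFYFFYF·FYFYFFYFYFFYFFYFYFFYF.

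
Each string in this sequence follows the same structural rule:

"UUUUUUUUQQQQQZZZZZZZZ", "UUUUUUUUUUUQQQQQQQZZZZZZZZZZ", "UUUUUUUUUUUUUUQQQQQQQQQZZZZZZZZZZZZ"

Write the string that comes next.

Reading off run lengths: U runs 8, 11, 14; Q runs 5, 7, 9; Z runs 8, 10, 12 — each is linear in n, where the shown terms are n = 3, 4, 5.
Setting n = 6 gives 17, 11, 14 characters in each block.

UUUUUUUUUUUUUUUUUQQQQQQQQQQQZZZZZZZZZZZZZZ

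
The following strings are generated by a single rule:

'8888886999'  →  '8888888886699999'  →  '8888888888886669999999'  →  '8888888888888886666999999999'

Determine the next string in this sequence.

8888888888888888886666699999999999

Term n consists of 3n 8's, followed by n-1 6's, followed by 2n-1 9's, where the shown terms are n = 2, 3, 4, 5.
At n = 6 the blocks have lengths 18, 5, 11.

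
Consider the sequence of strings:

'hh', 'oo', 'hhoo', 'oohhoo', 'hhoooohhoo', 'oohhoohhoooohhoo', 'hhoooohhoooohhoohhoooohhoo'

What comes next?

This is a Fibonacci-style word recurrence s(k) = s(k−2)·s(k−1): e.g. hh·oo = hhoo.
So term 8 is oohhoohhoooohhoo·hhoooohhoooohhoohhoooohhoo.

oohhoohhoooohhoohhoooohhoooohhoohhoooohhoo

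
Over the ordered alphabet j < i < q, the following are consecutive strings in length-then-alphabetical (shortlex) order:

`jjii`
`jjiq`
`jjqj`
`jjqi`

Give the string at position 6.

Continuing the enumeration 2 steps past jjqi: jjqi → jjqq → (answer).

jijj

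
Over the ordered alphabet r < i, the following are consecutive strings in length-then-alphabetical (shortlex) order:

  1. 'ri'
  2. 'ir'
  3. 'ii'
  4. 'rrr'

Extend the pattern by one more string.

rri

The successor of rrr increments the rightmost position that isn't already i and resets every position after it to r.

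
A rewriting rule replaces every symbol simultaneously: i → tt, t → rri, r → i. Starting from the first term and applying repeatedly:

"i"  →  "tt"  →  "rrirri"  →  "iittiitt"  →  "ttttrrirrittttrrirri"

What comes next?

rrirrirrirriiittiittrrirrirrirriiittiitt

Applying the rule to each of the 20 symbols of ttttrrirrittttrrirri gives the pieces rri rri rri rri i i tt i i tt rri rri rri rri i i tt i i tt, which concatenate to the answer.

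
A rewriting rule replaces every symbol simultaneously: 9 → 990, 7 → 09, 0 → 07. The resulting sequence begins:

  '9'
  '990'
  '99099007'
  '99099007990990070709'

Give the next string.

9909900799099007070999099007990990070709070907990

Applying the rule to each of the 20 symbols of 99099007990990070709 gives the pieces 990 990 07 990 990 07 07 09 990 990 07 990 990 07 07 09 07 09 07 990, which concatenate to the answer.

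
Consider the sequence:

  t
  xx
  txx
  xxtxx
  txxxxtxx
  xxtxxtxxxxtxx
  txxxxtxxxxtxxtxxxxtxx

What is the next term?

This is a Fibonacci-style word recurrence s(k) = s(k−2)·s(k−1): e.g. t·xx = txx.
So term 8 is xxtxxtxxxxtxx·txxxxtxxxxtxxtxxxxtxx.

xxtxxtxxxxtxxtxxxxtxxxxtxxtxxxxtxx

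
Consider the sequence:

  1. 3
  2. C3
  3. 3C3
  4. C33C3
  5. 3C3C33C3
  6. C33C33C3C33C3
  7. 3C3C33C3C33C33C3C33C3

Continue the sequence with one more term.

Each term (from the third on) is the two preceding terms concatenated in order: term 3 = 3·C3 = 3C3.
The next term joins C33C33C3C33C3 and 3C3C33C3C33C33C3C33C3.

C33C33C3C33C33C3C33C3C33C33C3C33C3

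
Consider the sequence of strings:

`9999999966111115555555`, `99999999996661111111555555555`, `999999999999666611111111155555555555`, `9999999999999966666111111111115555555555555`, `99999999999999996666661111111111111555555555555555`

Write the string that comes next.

The n-th term is 2n+2 9's then n-1 6's then 2n-1 1's then 2n+1 5's, where the shown terms are n = 3, 4, 5, 6, 7.
Setting n = 8 gives 18, 7, 15, 17 characters in each block.

999999999999999999666666611111111111111155555555555555555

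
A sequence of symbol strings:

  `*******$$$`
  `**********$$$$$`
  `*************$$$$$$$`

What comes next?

****************$$$$$$$$$

Reading off run lengths: * runs 7, 10, 13; $ runs 3, 5, 7 — each is linear in n, where the shown terms are n = 2, 3, 4.
For the next term, n = 5, so the run lengths are 16, 9.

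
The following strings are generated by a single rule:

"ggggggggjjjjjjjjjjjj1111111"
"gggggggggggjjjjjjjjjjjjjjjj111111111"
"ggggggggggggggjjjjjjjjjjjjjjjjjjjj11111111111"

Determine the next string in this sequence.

gggggggggggggggggjjjjjjjjjjjjjjjjjjjjjjjj1111111111111

The n-th term is 3n-1 g's then 4n j's then 2n+1 1's, where the shown terms are n = 3, 4, 5.
For the next term, n = 6, so the run lengths are 17, 24, 13.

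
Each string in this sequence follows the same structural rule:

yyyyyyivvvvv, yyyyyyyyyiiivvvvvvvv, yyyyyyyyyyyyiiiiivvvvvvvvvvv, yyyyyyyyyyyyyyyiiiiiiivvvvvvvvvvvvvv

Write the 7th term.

Each string has the form y^{3n+3} i^{2n-1} v^{3n+2} (n = 1, 2, …).
Setting n = 7 gives 24, 13, 23 characters in each block.

yyyyyyyyyyyyyyyyyyyyyyyyiiiiiiiiiiiiivvvvvvvvvvvvvvvvvvvvvvv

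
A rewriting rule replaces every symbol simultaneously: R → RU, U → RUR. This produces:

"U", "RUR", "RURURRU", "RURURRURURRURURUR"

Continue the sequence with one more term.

Applying the rule to each of the 17 symbols of RURURRURURRURURUR gives the pieces RU RUR RU RUR RU RU RUR RU RUR RU RU RUR RU RUR RU RUR RU, which concatenate to the answer.

RURURRURURRURURURRURURRURURURRURURRURURRU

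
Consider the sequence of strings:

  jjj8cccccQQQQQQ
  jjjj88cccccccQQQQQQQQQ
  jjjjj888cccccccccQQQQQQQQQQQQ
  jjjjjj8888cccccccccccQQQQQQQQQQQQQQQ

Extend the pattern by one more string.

jjjjjjj88888cccccccccccccQQQQQQQQQQQQQQQQQQ

Each string has the form j^{n+1} 8^{n-1} c^{2n+1} Q^{3n}, where the shown terms are n = 2, 3, 4, 5.
At n = 6 the blocks have lengths 7, 5, 13, 18.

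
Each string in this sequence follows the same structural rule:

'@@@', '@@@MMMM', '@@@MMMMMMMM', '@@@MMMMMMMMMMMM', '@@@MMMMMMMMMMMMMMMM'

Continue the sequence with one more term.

Each term is the previous one with MMMM appended.
So the next term is @@@MMMMMMMMMMMMMMMM·MMMM.

@@@MMMMMMMMMMMMMMMMMMMM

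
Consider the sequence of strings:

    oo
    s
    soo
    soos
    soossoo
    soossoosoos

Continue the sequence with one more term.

soossoosoossoossoo

Each term (from the third on) is the previous term followed by the one before it: term 3 = s·oo = soo.
Continuing: soossoosoos · soossoo gives term 7.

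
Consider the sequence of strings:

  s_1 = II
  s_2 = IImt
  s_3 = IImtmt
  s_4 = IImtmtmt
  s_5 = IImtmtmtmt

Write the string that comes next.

Every step adds mt to the end: s(k+1) = s(k)·mt.
Applying this once more to IImtmtmtmt:

IImtmtmtmtmt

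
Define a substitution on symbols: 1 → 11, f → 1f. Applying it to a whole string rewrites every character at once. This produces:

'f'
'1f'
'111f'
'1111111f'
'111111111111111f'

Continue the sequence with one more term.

Rewriting the 16 symbols of 111111111111111f one by one yields 11 11 11 11 11 11 11 11 11 11 11 11 11 11 11 1f; concatenated:

1111111111111111111111111111111f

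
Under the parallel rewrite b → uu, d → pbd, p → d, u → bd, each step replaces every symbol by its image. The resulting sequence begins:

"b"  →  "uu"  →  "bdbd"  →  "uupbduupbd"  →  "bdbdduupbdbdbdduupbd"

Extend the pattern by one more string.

Replace each of the 20 characters of bdbdduupbdbdbdduupbd in place — uu pbd uu pbd pbd bd bd d uu pbd uu pbd uu pbd pbd bd bd d uu pbd — and concatenate.

uupbduupbdpbdbdbdduupbduupbduupbdpbdbdbdduupbd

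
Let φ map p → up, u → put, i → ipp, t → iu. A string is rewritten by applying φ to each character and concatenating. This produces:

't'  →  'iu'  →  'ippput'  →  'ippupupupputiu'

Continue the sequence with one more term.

Replace each of the 14 characters of ippupupupputiu in place — ipp up up put up put up put up up put iu ipp put — and concatenate.

ippupupputupputupputupupputiuippput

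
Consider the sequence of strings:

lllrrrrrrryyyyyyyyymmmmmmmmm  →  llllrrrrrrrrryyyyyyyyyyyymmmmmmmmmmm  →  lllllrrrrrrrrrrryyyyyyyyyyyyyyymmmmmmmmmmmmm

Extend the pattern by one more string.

llllllrrrrrrrrrrrrryyyyyyyyyyyyyyyyyymmmmmmmmmmmmmmm

Reading off run lengths: l runs 3, 4, 5; r runs 7, 9, 11; y runs 9, 12, 15; m runs 9, 11, 13 — each is linear in n, where the shown terms are n = 3, 4, 5.
Setting n = 6 gives 6, 13, 18, 15 characters in each block.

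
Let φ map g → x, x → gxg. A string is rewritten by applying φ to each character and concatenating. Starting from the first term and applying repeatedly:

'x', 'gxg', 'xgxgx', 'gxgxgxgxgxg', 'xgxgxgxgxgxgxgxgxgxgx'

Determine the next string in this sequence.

Rewriting the 21 symbols of xgxgxgxgxgxgxgxgxgxgx one by one yields gxg x gxg x gxg x gxg x gxg x gxg x gxg x gxg x gxg x gxg x gxg; concatenated:

gxgxgxgxgxgxgxgxgxgxgxgxgxgxgxgxgxgxgxgxgxg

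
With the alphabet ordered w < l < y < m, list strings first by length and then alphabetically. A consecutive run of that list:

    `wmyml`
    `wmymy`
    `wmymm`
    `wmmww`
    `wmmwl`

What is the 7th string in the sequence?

wmmwm

Stepping forward 2 times from wmmwl: wmmwl → wmmwy, then the target.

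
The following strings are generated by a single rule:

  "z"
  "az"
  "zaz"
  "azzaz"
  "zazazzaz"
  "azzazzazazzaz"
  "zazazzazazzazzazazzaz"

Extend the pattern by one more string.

From term 3 onward, concatenate the second-to-last term with the last: z·az = zaz, az·zaz = azzaz, …
So term 8 is azzazzazazzaz·zazazzazazzazzazazzaz.

azzazzazazzazzazazzazazzazzazazzaz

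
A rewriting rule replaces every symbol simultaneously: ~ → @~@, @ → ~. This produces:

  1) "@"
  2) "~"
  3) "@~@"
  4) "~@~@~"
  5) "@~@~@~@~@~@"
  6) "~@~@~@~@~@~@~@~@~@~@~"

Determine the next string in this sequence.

Rewriting the 21 symbols of ~@~@~@~@~@~@~@~@~@~@~ one by one yields @~@ ~ @~@ ~ @~@ ~ @~@ ~ @~@ ~ @~@ ~ @~@ ~ @~@ ~ @~@ ~ @~@ ~ @~@; concatenated:

@~@~@~@~@~@~@~@~@~@~@~@~@~@~@~@~@~@~@~@~@~@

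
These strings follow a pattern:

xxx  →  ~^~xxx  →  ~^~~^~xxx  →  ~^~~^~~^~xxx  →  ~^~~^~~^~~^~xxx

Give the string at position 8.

Each term is the previous one with ~^~ prepended.
From ~^~~^~~^~~^~xxx, 3 further steps: ~^~~^~~^~~^~xxx → ~^~~^~~^~~^~~^~xxx → ~^~~^~~^~~^~~^~~^~xxx → (answer).

~^~~^~~^~~^~~^~~^~~^~xxx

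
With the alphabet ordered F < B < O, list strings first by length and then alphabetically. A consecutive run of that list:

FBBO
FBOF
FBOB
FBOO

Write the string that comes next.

The successor of FBOO increments the rightmost position that isn't already O and resets every position after it to F.

FOFF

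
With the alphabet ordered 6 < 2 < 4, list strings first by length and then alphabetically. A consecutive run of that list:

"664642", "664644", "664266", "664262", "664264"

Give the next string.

Find the rightmost character of 664264 below 4, bump it to the next letter, and reset everything to its right to 6.

664226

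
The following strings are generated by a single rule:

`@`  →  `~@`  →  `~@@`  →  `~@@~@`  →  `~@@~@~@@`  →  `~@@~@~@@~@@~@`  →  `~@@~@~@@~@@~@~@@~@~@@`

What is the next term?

~@@~@~@@~@@~@~@@~@~@@~@@~@~@@~@@~@

From term 3 onward, concatenate the last term with the second-to-last: ~@·@ = ~@@, ~@@·~@ = ~@@~@, …
Continuing: ~@@~@~@@~@@~@~@@~@~@@ · ~@@~@~@@~@@~@ gives term 8.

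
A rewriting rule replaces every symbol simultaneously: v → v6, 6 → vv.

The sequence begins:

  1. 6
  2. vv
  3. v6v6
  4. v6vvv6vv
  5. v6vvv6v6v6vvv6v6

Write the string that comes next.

Rewriting the 16 symbols of v6vvv6v6v6vvv6v6 one by one yields v6 vv v6 v6 v6 vv v6 vv v6 vv v6 v6 v6 vv v6 vv; concatenated:

v6vvv6v6v6vvv6vvv6vvv6v6v6vvv6vv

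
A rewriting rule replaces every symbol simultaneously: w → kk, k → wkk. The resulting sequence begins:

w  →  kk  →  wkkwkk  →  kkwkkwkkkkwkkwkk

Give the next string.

wkkwkkkkwkkwkkkkwkkwkkwkkwkkkkwkkwkkkkwkkwkk

Replace each of the 16 characters of kkwkkwkkkkwkkwkk in place — wkk wkk kk wkk wkk kk wkk wkk wkk wkk kk wkk wkk kk wkk wkk — and concatenate.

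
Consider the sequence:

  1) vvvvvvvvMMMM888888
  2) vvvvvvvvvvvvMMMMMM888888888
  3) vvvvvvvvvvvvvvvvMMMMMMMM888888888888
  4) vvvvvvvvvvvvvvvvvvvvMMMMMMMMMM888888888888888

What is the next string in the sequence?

vvvvvvvvvvvvvvvvvvvvvvvvMMMMMMMMMMMM888888888888888888

The n-th term is 4n v's then 2n M's then 3n 8's, where the shown terms are n = 2, 3, 4, 5.
At n = 6 the blocks have lengths 24, 12, 18.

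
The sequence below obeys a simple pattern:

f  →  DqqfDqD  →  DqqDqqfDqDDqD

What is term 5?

s(k+1) = Dqq·s(k)·DqD, so each term gains Dqq as a prefix and DqD as a suffix.
From DqqDqqfDqDDqD, 2 further steps: DqqDqqfDqDDqD → DqqDqqDqqfDqDDqDDqD → (answer).

DqqDqqDqqDqqfDqDDqDDqDDqD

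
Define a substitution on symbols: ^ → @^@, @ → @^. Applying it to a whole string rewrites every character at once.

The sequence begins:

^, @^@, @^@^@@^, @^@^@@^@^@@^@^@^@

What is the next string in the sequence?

φ(@^@^@@^@^@@^@^@^@) expands symbol-by-symbol to @^ @^@ @^ @^@ @^ @^ @^@ @^ @^@ @^ @^ @^@ @^ @^@ @^ @^@ @^; joining the 17 pieces gives the next term.

@^@^@@^@^@@^@^@^@@^@^@@^@^@^@@^@^@@^@^@@^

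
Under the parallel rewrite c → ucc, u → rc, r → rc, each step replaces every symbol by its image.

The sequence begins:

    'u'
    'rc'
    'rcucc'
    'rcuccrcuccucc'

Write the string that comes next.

Applying the rule to each of the 13 symbols of rcuccrcuccucc gives the pieces rc ucc rc ucc ucc rc ucc rc ucc ucc rc ucc ucc, which concatenate to the answer.

rcuccrcuccuccrcuccrcuccuccrcuccucc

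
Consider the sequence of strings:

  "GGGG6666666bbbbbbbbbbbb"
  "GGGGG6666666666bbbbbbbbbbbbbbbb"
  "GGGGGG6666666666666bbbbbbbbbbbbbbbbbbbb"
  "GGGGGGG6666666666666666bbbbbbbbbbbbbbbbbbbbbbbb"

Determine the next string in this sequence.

GGGGGGGG6666666666666666666bbbbbbbbbbbbbbbbbbbbbbbbbbbb

Term n consists of n+1 G's, followed by 3n-2 6's, followed by 4n b's, where the shown terms are n = 3, 4, 5, 6.
Setting n = 7 gives 8, 19, 28 characters in each block.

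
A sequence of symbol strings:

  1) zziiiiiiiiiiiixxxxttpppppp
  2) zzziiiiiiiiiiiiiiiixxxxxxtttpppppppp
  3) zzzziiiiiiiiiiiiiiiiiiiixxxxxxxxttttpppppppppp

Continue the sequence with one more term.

zzzzziiiiiiiiiiiiiiiiiiiiiiiixxxxxxxxxxtttttpppppppppppp

The n-th term is n-1 z's then 4n i's then 2n-2 x's then n-1 t's then 2n p's, where the shown terms are n = 3, 4, 5.
For the next term, n = 6, so the run lengths are 5, 24, 10, 5, 12.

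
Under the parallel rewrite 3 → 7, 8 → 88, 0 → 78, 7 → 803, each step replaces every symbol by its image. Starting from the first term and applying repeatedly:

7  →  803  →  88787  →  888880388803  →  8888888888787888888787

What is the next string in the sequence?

888888888888888888888038880388888888888880388803

Replace each of the 22 characters of 8888888888787888888787 in place — 88 88 88 88 88 88 88 88 88 88 803 88 803 88 88 88 88 88 88 803 88 803 — and concatenate.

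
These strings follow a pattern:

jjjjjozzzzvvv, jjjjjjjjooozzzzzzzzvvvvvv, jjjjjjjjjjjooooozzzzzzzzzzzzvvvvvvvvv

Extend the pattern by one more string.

jjjjjjjjjjjjjjooooooozzzzzzzzzzzzzzzzvvvvvvvvvvvv

Each string has the form j^{3n+2} o^{2n-1} z^{4n} v^{3n} (n = 1, 2, …).
Setting n = 4 gives 14, 7, 16, 12 characters in each block.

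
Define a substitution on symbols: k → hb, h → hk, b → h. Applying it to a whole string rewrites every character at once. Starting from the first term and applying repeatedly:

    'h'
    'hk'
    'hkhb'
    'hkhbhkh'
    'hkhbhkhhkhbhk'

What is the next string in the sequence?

Replace each of the 13 characters of hkhbhkhhkhbhk in place — hk hb hk h hk hb hk hk hb hk h hk hb — and concatenate.

hkhbhkhhkhbhkhkhbhkhhkhb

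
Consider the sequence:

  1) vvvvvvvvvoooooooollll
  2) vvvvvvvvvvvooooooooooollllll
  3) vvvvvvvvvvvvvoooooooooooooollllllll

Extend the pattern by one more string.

vvvvvvvvvvvvvvvooooooooooooooooollllllllll

The n-th term is 2n+3 v's then 3n-1 o's then 2n-2 l's, where the shown terms are n = 3, 4, 5.
For the next term, n = 6, so the run lengths are 15, 17, 10.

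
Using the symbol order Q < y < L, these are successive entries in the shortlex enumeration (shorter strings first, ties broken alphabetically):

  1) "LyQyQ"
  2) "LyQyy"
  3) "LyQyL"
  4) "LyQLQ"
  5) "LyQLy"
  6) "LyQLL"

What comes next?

LyyQQ

Find the rightmost character of LyQLL below L, bump it to the next letter, and reset everything to its right to Q.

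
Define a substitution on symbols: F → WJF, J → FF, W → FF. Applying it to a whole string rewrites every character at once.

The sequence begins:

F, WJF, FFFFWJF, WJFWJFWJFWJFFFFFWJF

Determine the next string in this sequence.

FFFFWJFFFFFWJFFFFFWJFFFFFWJFWJFWJFWJFWJFFFFFWJF

φ(WJFWJFWJFWJFFFFFWJF) expands symbol-by-symbol to FF FF WJF FF FF WJF FF FF WJF FF FF WJF WJF WJF WJF WJF FF FF WJF; joining the 19 pieces gives the next term.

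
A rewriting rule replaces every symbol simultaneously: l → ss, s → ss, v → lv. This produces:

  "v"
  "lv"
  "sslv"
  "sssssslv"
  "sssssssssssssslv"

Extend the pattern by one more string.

Replace each of the 16 characters of sssssssssssssslv in place — ss ss ss ss ss ss ss ss ss ss ss ss ss ss ss lv — and concatenate.

sssssssssssssssssssssssssssssslv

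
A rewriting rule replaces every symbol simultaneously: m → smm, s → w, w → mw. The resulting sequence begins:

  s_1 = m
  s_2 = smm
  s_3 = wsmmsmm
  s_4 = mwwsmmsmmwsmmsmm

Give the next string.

Replace each of the 16 characters of mwwsmmsmmwsmmsmm in place — smm mw mw w smm smm w smm smm mw w smm smm w smm smm — and concatenate.

smmmwmwwsmmsmmwsmmsmmmwwsmmsmmwsmmsmm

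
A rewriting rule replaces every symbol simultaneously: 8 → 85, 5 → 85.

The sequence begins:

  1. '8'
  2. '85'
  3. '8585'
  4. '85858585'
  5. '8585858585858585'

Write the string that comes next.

φ(8585858585858585) expands symbol-by-symbol to 85 85 85 85 85 85 85 85 85 85 85 85 85 85 85 85; joining the 16 pieces gives the next term.

85858585858585858585858585858585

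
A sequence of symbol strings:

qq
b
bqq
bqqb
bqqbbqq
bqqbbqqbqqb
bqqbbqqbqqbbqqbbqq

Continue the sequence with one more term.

bqqbbqqbqqbbqqbbqqbqqbbqqbqqb

From term 3 onward, concatenate the last term with the second-to-last: b·qq = bqq, bqq·b = bqqb, …
So term 8 is bqqbbqqbqqbbqqbbqq·bqqbbqqbqqb.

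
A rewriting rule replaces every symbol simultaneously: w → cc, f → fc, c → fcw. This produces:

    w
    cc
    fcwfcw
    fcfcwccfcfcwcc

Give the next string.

Replace each of the 14 characters of fcfcwccfcfcwcc in place — fc fcw fc fcw cc fcw fcw fc fcw fc fcw cc fcw fcw — and concatenate.

fcfcwfcfcwccfcwfcwfcfcwfcfcwccfcwfcw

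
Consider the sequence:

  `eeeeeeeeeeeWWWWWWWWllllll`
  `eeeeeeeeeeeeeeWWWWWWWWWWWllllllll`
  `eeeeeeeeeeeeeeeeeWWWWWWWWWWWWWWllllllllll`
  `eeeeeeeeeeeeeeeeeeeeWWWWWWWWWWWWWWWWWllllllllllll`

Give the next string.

Term n consists of 3n+2 e's, followed by 3n-1 W's, followed by 2n l's, where the shown terms are n = 3, 4, 5, 6.
Setting n = 7 gives 23, 20, 14 characters in each block.

eeeeeeeeeeeeeeeeeeeeeeeWWWWWWWWWWWWWWWWWWWWllllllllllllll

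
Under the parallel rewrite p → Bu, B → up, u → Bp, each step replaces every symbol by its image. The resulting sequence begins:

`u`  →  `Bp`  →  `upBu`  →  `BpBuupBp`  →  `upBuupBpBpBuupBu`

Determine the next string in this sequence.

BpBuupBpBpBuupBuupBuupBpBpBuupBp

φ(upBuupBpBpBuupBu) expands symbol-by-symbol to Bp Bu up Bp Bp Bu up Bu up Bu up Bp Bp Bu up Bp; joining the 16 pieces gives the next term.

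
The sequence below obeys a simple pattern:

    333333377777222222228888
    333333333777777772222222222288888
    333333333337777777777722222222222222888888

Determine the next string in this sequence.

333333333333377777777777777222222222222222228888888

Each string has the form 3^{2n+3} 7^{3n-1} 2^{3n+2} 8^{n+2}, where the shown terms are n = 2, 3, 4.
For the next term, n = 5, so the run lengths are 13, 14, 17, 7.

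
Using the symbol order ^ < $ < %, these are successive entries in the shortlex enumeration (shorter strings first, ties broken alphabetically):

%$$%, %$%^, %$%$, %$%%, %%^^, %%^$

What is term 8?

%%$^

Stepping forward 2 times from %%^$: %%^$ → %%^%, then the target.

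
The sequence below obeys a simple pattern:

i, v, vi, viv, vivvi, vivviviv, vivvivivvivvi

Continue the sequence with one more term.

vivvivivvivvivivviviv

Each term (from the third on) is the previous term followed by the one before it: term 3 = v·i = vi.
The next term joins vivvivivvivvi and vivviviv.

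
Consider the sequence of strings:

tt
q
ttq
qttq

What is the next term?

From term 3 onward, concatenate the second-to-last term with the last: tt·q = ttq, q·ttq = qttq, …
Continuing: ttq · qttq gives term 5.

ttqqttq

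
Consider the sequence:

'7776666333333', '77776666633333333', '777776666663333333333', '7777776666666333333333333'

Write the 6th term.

Each string has the form 7^{n} 6^{n+1} 3^{2n}, where the shown terms are n = 3, 4, 5, 6.
Setting n = 8 gives 8, 9, 16 characters in each block.

777777776666666663333333333333333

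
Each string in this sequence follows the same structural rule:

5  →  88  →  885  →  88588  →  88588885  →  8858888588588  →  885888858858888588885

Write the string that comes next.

Each term (from the third on) is the previous term followed by the one before it: term 3 = 88·5 = 885.
Continuing: 885888858858888588885 · 8858888588588 gives term 8.

8858888588588885888858858888588588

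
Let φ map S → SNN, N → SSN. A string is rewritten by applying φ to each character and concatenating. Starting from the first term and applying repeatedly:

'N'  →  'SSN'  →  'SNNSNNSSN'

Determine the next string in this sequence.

Apply φ to SNNSNNSSN symbol by symbol: S→SNN, N→SSN, N→SSN, S→SNN, N→SSN, N→SSN, S→SNN, S→SNN, N→SSN; joined: SNN SSN SSN SNN SSN SSN SNN SNN SSN.

SNNSSNSSNSNNSSNSSNSNNSNNSSN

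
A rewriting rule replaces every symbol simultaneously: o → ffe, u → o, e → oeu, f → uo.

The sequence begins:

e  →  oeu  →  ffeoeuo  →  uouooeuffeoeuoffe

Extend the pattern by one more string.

Applying the rule to each of the 17 symbols of uouooeuffeoeuoffe gives the pieces o ffe o ffe ffe oeu o uo uo oeu ffe oeu o ffe uo uo oeu, which concatenate to the answer.

offeoffeffeoeuououooeuffeoeuoffeuouooeu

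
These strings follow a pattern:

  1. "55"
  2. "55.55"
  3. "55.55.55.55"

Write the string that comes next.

s(k+1) = s(k)·.·s(k) — each term doubles the last with '.' between the halves.
Doubling 55.55.55.55 with '.' between the halves:

55.55.55.55.55.55.55.55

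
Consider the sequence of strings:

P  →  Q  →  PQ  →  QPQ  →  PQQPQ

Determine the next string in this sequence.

Each term (from the third on) is the two preceding terms concatenated in order: term 3 = P·Q = PQ.
Continuing: QPQ · PQQPQ gives term 6.

QPQPQQPQ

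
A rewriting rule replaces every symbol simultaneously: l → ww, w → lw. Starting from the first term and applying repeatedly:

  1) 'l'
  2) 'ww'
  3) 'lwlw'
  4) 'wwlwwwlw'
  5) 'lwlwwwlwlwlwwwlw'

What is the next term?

Applying the rule to each of the 16 symbols of lwlwwwlwlwlwwwlw gives the pieces ww lw ww lw lw lw ww lw ww lw ww lw lw lw ww lw, which concatenate to the answer.

wwlwwwlwlwlwwwlwwwlwwwlwlwlwwwlw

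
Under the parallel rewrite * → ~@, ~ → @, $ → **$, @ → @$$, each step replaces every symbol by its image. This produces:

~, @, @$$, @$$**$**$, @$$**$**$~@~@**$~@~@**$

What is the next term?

Rewriting the 23 symbols of @$$**$**$~@~@**$~@~@**$ one by one yields @$$ **$ **$ ~@ ~@ **$ ~@ ~@ **$ @ @$$ @ @$$ ~@ ~@ **$ @ @$$ @ @$$ ~@ ~@ **$; concatenated:

@$$**$**$~@~@**$~@~@**$@@$$@@$$~@~@**$@@$$@@$$~@~@**$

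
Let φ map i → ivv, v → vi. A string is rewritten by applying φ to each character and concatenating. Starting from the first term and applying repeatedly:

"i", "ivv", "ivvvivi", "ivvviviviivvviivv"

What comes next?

Applying the rule to each of the 17 symbols of ivvviviviivvviivv gives the pieces ivv vi vi vi ivv vi ivv vi ivv ivv vi vi vi ivv ivv vi vi, which concatenate to the answer.

ivvviviviivvviivvviivvivvviviviivvivvvivi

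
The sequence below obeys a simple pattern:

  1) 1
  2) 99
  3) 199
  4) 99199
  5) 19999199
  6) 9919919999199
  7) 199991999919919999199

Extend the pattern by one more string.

9919919999199199991999919919999199

From term 3 onward, concatenate the second-to-last term with the last: 1·99 = 199, 99·199 = 99199, …
The next term joins 9919919999199 and 199991999919919999199.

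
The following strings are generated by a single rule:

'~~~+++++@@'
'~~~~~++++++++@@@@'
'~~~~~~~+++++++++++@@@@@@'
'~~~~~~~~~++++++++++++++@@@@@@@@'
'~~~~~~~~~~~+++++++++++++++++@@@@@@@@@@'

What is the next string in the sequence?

Reading off run lengths: ~ runs 3, 5, 7, 9, 11; + runs 5, 8, 11, 14, 17; @ runs 2, 4, 6, 8, 10 — each is linear in n (n = 1, 2, …).
At n = 6 the blocks have lengths 13, 20, 12.

~~~~~~~~~~~~~++++++++++++++++++++@@@@@@@@@@@@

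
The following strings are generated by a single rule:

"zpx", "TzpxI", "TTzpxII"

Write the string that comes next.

Each term wraps the previous one in T on the left and I on the right.
Applying this once more to TTzpxII:

TTTzpxIII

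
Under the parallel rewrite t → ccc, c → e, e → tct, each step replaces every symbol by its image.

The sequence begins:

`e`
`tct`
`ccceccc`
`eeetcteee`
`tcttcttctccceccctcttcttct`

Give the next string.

ccceccccccecccccceccceeetcteeeccceccccccecccccceccc

φ(tcttcttctccceccctcttcttct) expands symbol-by-symbol to ccc e ccc ccc e ccc ccc e ccc e e e tct e e e ccc e ccc ccc e ccc ccc e ccc; joining the 25 pieces gives the next term.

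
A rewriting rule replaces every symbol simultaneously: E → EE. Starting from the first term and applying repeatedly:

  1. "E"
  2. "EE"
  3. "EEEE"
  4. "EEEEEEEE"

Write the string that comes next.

EEEEEEEEEEEEEEEE

Apply φ to EEEEEEEE symbol by symbol: E→EE, E→EE, E→EE, E→EE, E→EE, E→EE, E→EE, E→EE; joined: EE EE EE EE EE EE EE EE.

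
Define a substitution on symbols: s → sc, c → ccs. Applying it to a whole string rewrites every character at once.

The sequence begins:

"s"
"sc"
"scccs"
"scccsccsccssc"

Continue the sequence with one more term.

Replace each of the 13 characters of scccsccsccssc in place — sc ccs ccs ccs sc ccs ccs sc ccs ccs sc sc ccs — and concatenate.

scccsccsccsscccsccsscccsccsscscccs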